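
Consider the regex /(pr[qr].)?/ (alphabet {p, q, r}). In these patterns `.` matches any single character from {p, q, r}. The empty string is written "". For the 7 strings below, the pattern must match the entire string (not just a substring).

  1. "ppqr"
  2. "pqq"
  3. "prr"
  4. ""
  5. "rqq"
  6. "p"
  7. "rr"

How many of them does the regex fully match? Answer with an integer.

1 → no match
2 → no match
3 → no match
4 → match
5 → no match
6 → no match
7 → no match
Total matched: 1

1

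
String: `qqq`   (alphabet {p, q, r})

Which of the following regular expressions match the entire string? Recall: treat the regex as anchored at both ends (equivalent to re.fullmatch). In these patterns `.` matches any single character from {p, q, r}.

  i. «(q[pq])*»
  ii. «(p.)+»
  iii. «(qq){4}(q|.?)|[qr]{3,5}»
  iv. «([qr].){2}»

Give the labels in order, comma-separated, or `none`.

i → no match
ii → no match — must start with `p`
iii → match
iv → no match

iii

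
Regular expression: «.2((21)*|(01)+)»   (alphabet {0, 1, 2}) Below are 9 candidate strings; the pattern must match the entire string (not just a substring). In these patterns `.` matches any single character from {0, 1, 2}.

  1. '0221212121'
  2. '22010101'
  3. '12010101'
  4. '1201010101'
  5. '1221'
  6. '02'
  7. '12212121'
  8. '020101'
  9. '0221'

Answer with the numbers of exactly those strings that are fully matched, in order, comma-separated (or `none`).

1. '0221212121' → match
2. '22010101' → match
3. '12010101' → match
4. '1201010101' → match
5. '1221' → match
6. '02' → match
7. '12212121' → match
8. '020101' → match
9. '0221' → match

1, 2, 3, 4, 5, 6, 7, 8, 9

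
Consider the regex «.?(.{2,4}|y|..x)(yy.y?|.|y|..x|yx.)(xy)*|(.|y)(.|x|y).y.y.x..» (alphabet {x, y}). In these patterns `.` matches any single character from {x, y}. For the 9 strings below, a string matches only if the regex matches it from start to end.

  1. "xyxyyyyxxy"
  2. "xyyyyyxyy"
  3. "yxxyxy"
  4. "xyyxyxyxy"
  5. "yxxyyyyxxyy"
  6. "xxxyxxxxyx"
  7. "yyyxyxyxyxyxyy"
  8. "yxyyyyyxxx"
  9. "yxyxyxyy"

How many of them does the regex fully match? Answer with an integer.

1 → match
2 → no match
3 → match
4 → match
5 → no match
6 → no match
7 → no match
8 → match
9 → no match
Total matched: 4

4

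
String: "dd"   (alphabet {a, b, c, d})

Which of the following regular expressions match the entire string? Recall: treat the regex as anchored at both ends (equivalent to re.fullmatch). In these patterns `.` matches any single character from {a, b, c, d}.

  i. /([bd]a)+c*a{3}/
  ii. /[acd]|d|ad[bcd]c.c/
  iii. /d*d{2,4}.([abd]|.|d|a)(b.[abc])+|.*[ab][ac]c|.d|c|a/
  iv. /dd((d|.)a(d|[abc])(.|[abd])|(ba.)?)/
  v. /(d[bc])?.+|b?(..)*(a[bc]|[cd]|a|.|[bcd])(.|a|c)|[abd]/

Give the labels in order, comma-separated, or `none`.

iii, iv, v

i → no match — must end with "a"
ii → no match
iii → match
iv → match
v → match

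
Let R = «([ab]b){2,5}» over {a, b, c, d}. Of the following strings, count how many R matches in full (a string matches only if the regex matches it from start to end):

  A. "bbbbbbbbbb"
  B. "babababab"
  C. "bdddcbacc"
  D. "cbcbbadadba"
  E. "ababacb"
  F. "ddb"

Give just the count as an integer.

A. "bbbbbbbbbb" → match
B. "babababab" → no match
C. "bdddcbacc" → no match — must end with "b"
D. "cbcbbadadba" → no match — must end with "b"
E. "ababacb" → no match
F. "ddb" → no match
Total matched: 1

1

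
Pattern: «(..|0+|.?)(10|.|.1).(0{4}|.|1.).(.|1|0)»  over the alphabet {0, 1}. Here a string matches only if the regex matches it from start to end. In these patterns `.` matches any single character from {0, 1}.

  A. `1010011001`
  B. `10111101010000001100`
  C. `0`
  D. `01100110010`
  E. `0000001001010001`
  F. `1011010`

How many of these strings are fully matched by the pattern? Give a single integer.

A → no match
B → no match
C → no match
D → no match
E → no match
F → match
Total matched: 1

1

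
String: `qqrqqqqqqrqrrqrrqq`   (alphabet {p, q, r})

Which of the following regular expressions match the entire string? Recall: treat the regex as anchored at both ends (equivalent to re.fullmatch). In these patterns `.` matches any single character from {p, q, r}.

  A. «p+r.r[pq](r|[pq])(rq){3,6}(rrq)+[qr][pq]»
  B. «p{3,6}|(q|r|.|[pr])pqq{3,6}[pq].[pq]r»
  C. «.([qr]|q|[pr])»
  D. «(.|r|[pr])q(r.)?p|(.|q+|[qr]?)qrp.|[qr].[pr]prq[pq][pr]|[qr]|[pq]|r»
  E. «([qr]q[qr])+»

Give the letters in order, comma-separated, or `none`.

E

A → no match — must start with `p`
B → no match
C → no match
D → no match
E → match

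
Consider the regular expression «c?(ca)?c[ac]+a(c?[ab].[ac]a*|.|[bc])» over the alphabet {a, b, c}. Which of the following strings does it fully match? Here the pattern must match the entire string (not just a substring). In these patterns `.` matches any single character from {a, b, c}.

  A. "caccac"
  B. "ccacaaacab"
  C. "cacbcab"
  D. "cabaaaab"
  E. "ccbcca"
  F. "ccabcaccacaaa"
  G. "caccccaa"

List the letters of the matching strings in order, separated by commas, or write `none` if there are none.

A → match
B → match
C → no match
D → no match
E → no match
F → no match
G → match

A, B, G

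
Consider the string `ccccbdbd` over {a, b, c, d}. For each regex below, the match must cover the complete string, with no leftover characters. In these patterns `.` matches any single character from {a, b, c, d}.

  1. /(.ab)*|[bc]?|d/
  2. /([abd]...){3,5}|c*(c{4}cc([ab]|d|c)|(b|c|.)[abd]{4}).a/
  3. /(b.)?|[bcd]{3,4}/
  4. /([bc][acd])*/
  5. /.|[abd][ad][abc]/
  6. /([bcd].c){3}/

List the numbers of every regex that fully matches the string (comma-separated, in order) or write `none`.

1 → no match
2 → no match
3 → no match
4 → match
5 → no match
6 → no match — must end with `c`

4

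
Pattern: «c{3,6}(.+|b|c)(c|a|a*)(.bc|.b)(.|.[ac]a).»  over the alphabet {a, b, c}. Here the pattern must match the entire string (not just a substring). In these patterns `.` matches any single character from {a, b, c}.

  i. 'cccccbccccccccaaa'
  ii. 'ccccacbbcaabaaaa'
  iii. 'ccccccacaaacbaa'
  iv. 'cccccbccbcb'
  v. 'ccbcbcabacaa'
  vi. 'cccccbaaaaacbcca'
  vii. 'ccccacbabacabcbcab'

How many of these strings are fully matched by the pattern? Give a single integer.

i → no match
ii → match
iii → match
iv. 'cccccbccbcb' → match
v. 'ccbcbcabacaa' → no match
vi → match
vii → match
Total matched: 5

5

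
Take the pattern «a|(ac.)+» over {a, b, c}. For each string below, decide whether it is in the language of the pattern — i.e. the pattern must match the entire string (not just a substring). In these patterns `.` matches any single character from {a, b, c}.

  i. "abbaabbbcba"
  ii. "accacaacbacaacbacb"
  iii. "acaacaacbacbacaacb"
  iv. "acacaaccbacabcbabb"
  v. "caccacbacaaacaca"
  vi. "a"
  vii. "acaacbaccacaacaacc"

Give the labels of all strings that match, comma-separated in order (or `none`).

ii, iii, vi, vii

i. "abbaabbbcba" → no match
ii → match
iii → match
iv → no match
v → no match
vi. "a" → match
vii → match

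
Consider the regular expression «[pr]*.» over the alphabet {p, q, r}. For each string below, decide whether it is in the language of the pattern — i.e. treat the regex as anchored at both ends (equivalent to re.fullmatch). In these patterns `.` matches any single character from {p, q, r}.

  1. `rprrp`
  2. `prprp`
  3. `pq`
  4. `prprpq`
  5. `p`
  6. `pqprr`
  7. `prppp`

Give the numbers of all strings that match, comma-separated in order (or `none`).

1, 2, 3, 4, 5, 7

1 → match
2 → match
3 → match
4 → match
5 → match
6 → no match
7 → match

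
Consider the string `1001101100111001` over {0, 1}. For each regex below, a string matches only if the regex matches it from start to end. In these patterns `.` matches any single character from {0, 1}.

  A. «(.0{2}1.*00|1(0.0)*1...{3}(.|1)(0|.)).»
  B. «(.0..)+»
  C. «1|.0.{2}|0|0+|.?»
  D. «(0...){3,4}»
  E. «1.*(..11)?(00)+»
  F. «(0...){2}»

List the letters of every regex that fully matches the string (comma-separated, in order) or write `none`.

A, B

A → match
B → match
C → no match
D → no match — must start with `0`
E → no match — must end with `00`
F → no match — must start with `0`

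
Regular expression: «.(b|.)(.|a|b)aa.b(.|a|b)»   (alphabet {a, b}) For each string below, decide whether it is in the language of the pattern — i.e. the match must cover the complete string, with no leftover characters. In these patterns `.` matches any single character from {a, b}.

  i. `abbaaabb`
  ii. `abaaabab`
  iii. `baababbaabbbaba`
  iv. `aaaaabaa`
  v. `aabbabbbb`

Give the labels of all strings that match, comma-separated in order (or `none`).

i → match
ii → no match
iii → no match
iv → no match
v → no match

i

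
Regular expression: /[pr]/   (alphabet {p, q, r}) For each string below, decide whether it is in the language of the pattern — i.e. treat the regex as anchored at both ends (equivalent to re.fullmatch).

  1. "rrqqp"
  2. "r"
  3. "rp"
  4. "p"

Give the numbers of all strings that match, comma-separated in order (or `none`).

1. "rrqqp" → no match
2. "r" → match
3. "rp" → no match
4. "p" → match

2, 4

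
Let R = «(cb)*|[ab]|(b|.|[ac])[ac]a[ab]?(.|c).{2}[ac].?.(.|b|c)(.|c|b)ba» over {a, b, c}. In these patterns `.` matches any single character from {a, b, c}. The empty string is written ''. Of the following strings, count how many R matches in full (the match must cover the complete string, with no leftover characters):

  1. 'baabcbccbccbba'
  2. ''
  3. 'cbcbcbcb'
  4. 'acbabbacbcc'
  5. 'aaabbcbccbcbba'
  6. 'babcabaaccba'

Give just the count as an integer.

4

1 → match
2. '' → match
3. 'cbcbcbcb' → match
4. 'acbabbacbcc' → no match
5 → match
6. 'babcabaaccba' → no match
Total matched: 4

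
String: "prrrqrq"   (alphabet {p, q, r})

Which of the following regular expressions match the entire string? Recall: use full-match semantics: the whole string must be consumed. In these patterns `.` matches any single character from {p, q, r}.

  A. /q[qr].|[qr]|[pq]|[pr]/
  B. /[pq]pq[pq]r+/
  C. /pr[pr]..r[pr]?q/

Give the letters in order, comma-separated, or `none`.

C

A → no match
B → no match — must end with "r"
C → match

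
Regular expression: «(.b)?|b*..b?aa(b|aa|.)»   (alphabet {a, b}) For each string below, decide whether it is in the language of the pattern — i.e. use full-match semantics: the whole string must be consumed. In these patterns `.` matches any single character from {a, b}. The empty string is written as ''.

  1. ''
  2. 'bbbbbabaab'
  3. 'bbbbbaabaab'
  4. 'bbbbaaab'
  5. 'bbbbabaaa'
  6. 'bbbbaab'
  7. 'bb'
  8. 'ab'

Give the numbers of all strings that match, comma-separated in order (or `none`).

1, 2, 3, 4, 5, 6, 7, 8

1 → match
2 → match
3 → match
4 → match
5 → match
6 → match
7 → match
8 → match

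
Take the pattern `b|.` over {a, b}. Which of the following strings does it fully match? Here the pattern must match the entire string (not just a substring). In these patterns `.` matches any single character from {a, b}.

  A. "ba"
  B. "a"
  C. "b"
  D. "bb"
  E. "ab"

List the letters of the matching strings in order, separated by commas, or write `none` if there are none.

B, C

A → no match
B → match
C → match
D → no match
E → no match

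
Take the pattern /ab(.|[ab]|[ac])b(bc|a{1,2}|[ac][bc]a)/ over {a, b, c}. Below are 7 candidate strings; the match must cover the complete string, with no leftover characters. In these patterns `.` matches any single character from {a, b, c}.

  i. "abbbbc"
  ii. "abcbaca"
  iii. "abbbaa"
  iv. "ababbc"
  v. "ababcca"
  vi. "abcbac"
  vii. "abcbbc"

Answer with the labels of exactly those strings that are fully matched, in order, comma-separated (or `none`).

i, ii, iii, iv, v, vii

i → match
ii → match
iii → match
iv → match
v → match
vi → no match
vii → match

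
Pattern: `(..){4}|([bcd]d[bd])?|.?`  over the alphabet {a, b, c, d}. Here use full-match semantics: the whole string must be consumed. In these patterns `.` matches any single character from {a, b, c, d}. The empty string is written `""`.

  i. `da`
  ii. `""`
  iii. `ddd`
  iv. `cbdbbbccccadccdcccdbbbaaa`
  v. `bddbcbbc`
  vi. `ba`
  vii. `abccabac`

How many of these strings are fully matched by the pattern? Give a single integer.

4

i → no match
ii → match
iii → match
iv → no match
v → match
vi → no match
vii → match
Total matched: 4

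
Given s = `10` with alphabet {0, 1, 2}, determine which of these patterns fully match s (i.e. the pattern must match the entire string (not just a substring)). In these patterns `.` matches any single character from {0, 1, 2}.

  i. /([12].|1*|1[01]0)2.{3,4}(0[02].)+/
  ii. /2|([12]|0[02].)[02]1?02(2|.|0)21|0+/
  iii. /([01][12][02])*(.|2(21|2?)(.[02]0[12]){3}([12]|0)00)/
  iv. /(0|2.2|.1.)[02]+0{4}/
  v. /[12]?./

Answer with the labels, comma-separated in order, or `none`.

v

i → no match
ii → no match
iii → no match
iv → no match
v → match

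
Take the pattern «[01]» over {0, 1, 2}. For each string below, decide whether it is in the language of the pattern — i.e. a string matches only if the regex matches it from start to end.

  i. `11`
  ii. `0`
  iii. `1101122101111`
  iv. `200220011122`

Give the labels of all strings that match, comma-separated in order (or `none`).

i → no match
ii → match
iii → no match
iv → no match

ii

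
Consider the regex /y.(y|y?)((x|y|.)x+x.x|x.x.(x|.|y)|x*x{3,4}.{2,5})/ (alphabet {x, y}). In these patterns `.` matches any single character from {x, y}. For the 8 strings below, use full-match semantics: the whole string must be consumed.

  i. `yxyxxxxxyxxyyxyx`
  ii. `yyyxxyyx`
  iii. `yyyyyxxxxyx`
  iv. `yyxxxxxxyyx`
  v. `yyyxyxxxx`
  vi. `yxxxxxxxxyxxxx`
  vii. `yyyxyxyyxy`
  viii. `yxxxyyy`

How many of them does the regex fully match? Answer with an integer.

i → no match
ii → no match
iii → no match
iv → match
v → no match
vi → match
vii → no match
viii → no match
Total matched: 2

2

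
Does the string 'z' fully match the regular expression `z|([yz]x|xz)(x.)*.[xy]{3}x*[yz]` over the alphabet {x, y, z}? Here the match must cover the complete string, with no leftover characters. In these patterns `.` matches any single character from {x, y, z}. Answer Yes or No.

Yes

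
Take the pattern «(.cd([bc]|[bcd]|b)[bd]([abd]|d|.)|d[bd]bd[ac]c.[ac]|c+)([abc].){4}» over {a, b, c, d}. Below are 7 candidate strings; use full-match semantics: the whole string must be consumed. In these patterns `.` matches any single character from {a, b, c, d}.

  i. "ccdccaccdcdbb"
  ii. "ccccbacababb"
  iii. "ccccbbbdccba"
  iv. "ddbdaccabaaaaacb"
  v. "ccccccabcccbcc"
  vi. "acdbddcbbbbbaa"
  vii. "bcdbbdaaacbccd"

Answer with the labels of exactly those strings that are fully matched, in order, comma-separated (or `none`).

ii, iii, iv, v, vi, vii

i → no match
ii. "ccccbacababb" → match
iii. "ccccbbbdccba" → match
iv → match
v → match
vi → match
vii → match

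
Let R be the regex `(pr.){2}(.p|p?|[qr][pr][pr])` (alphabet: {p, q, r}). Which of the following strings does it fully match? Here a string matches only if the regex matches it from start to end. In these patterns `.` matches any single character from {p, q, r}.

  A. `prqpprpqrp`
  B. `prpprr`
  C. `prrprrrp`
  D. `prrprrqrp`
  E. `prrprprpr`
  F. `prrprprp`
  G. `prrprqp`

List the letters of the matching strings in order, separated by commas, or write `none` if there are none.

B, C, D, E, F, G

A. `prqpprpqrp` → no match
B. `prpprr` → match
C. `prrprrrp` → match
D. `prrprrqrp` → match
E. `prrprprpr` → match
F. `prrprprp` → match
G. `prrprqp` → match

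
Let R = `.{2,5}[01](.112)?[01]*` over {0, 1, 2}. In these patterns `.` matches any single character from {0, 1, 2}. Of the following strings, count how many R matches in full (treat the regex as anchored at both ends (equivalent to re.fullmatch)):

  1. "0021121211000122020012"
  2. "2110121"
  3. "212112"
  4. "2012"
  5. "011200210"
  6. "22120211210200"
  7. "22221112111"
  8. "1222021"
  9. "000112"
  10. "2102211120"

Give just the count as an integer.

1 → no match
2 → no match
3 → no match
4 → no match
5 → no match
6 → no match
7 → no match
8 → no match
9 → no match
10 → no match
Total matched: 0

0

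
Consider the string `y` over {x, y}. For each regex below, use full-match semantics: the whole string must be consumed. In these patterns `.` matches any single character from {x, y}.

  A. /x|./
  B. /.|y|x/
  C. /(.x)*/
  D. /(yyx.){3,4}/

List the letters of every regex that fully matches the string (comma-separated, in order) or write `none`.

A, B

A → match
B → match
C → no match
D → no match — must start with `yyx`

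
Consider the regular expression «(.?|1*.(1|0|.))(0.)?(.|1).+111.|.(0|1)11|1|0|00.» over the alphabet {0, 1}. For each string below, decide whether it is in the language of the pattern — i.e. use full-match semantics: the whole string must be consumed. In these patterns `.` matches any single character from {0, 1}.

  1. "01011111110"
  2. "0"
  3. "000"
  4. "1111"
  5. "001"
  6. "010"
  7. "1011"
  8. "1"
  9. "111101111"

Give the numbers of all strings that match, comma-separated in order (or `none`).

1 → match
2 → match
3 → match
4 → match
5 → match
6 → no match
7 → match
8 → match
9 → match

1, 2, 3, 4, 5, 7, 8, 9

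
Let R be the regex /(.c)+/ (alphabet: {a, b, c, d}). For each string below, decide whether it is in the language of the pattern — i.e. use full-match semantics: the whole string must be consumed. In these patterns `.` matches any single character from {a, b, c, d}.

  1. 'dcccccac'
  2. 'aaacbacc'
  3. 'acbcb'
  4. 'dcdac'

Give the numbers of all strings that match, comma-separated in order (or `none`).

1

1. 'dcccccac' → match
2. 'aaacbacc' → no match
3. 'acbcb' → no match — must end with 'c'
4. 'dcdac' → no match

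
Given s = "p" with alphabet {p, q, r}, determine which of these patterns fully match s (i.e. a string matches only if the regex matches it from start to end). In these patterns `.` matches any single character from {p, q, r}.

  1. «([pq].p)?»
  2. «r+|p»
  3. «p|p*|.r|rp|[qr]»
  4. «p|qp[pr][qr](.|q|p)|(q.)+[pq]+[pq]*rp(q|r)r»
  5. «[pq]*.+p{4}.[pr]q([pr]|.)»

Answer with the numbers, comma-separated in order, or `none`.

1 → no match
2 → match
3 → match
4 → match
5 → no match

2, 3, 4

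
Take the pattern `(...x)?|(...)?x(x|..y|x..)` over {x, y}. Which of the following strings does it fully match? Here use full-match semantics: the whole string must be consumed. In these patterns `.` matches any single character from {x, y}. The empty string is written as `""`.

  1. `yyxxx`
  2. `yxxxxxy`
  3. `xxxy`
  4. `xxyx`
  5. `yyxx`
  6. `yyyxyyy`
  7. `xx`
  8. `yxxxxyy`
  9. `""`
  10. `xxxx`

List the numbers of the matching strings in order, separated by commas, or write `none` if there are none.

1 → match
2 → match
3 → match
4 → match
5 → match
6 → match
7 → match
8 → match
9 → match
10 → match

1, 2, 3, 4, 5, 6, 7, 8, 9, 10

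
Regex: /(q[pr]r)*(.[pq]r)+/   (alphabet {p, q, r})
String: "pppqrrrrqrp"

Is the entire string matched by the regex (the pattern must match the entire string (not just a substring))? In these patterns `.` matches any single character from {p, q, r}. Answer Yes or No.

No

Every match must end with "r", but "pppqrrrrqrp" does not.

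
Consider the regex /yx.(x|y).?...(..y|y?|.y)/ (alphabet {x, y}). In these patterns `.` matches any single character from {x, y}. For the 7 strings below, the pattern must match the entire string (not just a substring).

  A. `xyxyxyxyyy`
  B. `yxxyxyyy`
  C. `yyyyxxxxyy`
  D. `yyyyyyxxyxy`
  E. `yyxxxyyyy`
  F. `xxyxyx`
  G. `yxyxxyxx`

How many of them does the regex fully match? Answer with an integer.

A → no match — must start with `yx`
B → match
C → no match — must start with `yx`
D → no match — must start with `yx`
E → no match — must start with `yx`
F → no match — must start with `yx`
G → match
Total matched: 2

2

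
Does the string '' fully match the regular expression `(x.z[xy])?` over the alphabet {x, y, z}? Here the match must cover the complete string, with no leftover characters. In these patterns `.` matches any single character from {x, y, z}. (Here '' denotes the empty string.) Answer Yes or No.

Yes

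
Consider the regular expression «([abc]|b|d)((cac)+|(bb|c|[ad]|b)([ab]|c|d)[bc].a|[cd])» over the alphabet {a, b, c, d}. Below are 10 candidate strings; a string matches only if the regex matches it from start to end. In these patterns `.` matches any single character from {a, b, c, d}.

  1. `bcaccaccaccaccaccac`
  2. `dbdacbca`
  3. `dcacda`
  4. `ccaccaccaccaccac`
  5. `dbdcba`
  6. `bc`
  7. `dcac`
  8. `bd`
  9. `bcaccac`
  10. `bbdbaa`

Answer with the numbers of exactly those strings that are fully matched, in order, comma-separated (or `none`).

1 → match
2 → no match
3 → match
4 → match
5 → match
6 → match
7 → match
8 → match
9 → match
10 → match

1, 3, 4, 5, 6, 7, 8, 9, 10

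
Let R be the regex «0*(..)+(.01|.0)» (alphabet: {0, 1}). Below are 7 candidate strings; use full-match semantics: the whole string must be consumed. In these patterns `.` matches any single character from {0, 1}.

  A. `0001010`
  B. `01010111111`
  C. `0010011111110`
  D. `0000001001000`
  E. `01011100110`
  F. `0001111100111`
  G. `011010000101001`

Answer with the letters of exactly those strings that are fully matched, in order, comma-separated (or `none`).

A → match
B → no match
C → match
D → match
E → match
F → no match
G → match

A, C, D, E, G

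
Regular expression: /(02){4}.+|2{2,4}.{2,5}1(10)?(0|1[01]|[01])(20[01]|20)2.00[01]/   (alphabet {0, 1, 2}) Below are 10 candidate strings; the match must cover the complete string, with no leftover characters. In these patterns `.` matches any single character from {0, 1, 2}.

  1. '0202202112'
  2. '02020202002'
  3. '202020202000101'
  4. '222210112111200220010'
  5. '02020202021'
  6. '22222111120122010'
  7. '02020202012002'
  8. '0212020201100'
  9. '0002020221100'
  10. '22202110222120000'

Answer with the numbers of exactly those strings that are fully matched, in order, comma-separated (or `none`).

2, 5, 7

1. '0202202112' → no match
2. '02020202002' → match
3 → no match
4 → no match
5. '02020202021' → match
6 → no match
7 → match
8 → no match
9 → no match
10 → no match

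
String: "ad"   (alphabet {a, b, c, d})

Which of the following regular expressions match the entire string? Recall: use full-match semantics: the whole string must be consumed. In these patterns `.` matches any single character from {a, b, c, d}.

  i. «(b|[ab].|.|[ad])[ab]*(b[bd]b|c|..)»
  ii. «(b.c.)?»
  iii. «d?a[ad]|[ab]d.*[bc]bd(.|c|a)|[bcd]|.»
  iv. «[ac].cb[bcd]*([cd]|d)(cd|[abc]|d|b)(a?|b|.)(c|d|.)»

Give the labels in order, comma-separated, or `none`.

iii

i → no match
ii → no match
iii → match
iv → no match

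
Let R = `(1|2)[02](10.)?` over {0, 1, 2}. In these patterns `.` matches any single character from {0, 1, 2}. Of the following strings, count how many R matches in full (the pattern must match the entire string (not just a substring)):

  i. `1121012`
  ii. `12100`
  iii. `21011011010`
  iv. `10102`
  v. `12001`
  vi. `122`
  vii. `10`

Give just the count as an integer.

i. `1121012` → no match
ii. `12100` → match
iii. `21011011010` → no match
iv. `10102` → match
v. `12001` → no match
vi. `122` → no match
vii. `10` → match
Total matched: 3

3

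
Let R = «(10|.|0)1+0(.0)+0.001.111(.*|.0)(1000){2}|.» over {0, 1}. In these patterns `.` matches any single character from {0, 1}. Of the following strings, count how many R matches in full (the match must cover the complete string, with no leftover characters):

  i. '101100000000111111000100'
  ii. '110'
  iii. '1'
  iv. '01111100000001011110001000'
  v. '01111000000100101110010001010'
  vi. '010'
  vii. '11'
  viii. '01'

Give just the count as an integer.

2

i → no match
ii → no match
iii → match
iv → match
v → no match
vi → no match
vii → no match
viii → no match
Total matched: 2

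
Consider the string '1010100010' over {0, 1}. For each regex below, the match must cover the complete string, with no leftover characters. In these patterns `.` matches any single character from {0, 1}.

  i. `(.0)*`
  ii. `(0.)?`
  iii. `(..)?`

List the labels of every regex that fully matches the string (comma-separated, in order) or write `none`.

i

i → match
ii → no match
iii → no match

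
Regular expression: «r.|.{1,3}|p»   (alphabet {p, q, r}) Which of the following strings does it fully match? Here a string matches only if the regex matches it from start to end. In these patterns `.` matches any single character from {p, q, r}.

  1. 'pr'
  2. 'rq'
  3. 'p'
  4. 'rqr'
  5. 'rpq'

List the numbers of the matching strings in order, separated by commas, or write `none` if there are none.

1 → match
2 → match
3 → match
4 → match
5 → match

1, 2, 3, 4, 5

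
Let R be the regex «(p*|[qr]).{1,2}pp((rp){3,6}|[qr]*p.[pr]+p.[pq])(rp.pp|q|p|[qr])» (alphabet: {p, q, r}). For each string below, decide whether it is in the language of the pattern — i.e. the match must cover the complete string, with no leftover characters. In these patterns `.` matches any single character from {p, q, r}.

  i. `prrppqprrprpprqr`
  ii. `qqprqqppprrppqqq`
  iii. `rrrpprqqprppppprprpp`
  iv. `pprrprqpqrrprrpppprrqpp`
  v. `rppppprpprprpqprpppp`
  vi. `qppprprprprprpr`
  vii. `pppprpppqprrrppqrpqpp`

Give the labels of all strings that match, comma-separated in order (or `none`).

i, iii, v, vi, vii

i → match
ii → no match
iii → match
iv → no match
v → match
vi → match
vii → match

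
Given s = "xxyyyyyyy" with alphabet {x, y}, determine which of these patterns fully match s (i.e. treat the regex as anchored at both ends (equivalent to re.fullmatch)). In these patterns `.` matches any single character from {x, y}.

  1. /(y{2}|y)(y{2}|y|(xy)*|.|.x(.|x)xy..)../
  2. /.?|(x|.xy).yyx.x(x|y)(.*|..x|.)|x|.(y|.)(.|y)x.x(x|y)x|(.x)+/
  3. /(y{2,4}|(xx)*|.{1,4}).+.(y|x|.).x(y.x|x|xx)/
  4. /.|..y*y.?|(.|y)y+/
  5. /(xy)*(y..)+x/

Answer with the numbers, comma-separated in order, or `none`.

1 → no match — must start with "y"
2 → no match
3 → no match
4 → match
5 → no match — must end with "x"

4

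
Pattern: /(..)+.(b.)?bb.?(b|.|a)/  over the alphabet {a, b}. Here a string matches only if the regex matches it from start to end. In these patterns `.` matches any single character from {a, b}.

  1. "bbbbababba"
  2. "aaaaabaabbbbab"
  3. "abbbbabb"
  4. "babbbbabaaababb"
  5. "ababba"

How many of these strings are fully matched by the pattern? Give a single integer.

1 → match
2 → no match
3 → no match
4 → no match
5 → match
Total matched: 2

2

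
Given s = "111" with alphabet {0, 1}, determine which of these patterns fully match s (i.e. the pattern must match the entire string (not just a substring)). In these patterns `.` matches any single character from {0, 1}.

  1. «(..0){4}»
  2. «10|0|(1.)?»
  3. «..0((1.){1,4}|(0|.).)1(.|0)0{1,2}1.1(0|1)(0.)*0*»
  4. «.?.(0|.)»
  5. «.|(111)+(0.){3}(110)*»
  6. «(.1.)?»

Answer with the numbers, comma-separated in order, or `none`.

4, 6

1 → no match — must end with "0"
2 → no match
3 → no match
4 → match
5 → no match
6 → match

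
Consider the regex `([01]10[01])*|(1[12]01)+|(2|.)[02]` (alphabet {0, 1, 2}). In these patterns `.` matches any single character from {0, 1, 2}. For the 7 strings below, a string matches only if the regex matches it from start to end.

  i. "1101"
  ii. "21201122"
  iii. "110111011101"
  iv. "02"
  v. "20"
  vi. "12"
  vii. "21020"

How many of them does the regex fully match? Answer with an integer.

i → match
ii → no match
iii → match
iv → match
v → match
vi → match
vii → no match
Total matched: 5

5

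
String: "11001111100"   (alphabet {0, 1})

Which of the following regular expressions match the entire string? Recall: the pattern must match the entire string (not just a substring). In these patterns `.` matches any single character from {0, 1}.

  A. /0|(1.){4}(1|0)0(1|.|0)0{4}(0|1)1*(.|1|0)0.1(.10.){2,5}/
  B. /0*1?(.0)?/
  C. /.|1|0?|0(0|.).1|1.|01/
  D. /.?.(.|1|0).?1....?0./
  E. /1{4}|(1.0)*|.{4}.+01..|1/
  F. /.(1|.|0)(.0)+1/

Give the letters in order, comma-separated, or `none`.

D

A → no match
B → no match
C → no match
D → match
E → no match
F → no match — must end with "01"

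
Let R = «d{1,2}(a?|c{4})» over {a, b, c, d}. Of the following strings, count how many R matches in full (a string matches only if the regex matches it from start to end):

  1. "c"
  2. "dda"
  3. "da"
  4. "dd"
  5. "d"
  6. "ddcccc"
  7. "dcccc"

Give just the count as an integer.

1 → no match — must start with "d"
2 → match
3 → match
4 → match
5 → match
6 → match
7 → match
Total matched: 6

6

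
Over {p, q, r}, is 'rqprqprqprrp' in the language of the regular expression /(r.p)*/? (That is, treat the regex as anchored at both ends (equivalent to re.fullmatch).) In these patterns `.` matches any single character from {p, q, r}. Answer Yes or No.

Yes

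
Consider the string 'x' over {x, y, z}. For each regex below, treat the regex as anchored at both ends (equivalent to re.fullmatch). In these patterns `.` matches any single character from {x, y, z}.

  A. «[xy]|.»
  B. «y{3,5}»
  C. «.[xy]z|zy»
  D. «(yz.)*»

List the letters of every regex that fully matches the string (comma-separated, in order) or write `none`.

A

A → match
B → no match — must start with 'y'
C → no match
D → no match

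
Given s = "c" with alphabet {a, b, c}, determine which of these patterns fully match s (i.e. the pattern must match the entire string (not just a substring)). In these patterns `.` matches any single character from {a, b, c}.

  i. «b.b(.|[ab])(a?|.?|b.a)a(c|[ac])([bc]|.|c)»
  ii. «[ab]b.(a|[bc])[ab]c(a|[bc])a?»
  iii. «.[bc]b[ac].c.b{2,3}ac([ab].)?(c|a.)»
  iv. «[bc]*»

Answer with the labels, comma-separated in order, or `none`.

iv

i → no match — must start with "b"
ii → no match
iii → no match
iv → match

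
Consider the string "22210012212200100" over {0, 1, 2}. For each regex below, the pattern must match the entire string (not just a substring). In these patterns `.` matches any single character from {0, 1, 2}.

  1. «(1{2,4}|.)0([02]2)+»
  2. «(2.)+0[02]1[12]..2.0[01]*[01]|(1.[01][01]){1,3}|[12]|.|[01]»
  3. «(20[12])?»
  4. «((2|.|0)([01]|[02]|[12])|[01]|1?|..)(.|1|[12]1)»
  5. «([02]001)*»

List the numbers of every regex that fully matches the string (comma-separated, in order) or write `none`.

2

1 → no match — must end with "2"
2 → match
3 → no match
4 → no match
5 → no match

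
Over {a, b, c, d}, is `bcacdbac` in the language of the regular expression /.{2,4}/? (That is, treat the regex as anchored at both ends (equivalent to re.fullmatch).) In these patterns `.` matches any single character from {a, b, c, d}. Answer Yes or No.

No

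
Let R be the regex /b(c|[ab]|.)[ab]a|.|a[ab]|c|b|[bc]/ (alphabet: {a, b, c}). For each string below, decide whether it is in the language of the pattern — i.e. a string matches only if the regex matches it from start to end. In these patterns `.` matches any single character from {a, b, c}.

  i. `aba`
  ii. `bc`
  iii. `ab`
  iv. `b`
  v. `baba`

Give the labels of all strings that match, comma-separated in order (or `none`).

iii, iv, v

i. `aba` → no match
ii. `bc` → no match
iii. `ab` → match
iv. `b` → match
v. `baba` → match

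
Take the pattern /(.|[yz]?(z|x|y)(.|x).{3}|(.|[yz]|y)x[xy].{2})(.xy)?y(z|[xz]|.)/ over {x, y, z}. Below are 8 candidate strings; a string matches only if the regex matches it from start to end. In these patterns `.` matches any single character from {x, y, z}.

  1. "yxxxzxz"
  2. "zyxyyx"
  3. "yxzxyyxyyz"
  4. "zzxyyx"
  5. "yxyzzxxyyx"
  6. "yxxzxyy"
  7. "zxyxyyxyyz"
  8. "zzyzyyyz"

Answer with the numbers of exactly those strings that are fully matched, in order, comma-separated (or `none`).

2, 3, 4, 5, 6, 7, 8

1 → no match
2 → match
3 → match
4 → match
5 → match
6 → match
7 → match
8 → match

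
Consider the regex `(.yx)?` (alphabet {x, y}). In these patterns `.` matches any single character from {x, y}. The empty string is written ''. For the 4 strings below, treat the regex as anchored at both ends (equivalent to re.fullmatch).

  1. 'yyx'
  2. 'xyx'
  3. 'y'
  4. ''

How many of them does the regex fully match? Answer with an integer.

3

1 → match
2 → match
3 → no match
4 → match
Total matched: 3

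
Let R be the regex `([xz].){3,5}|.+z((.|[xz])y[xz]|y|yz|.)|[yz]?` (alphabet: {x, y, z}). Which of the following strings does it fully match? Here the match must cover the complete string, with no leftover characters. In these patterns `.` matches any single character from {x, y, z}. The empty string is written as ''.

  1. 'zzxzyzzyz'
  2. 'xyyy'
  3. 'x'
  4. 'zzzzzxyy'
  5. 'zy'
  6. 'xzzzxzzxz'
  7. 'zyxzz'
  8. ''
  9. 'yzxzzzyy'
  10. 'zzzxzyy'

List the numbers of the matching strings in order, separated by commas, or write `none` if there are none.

1 → match
2 → no match
3 → no match
4 → no match
5 → no match
6 → no match
7 → match
8 → match
9 → no match
10 → no match

1, 7, 8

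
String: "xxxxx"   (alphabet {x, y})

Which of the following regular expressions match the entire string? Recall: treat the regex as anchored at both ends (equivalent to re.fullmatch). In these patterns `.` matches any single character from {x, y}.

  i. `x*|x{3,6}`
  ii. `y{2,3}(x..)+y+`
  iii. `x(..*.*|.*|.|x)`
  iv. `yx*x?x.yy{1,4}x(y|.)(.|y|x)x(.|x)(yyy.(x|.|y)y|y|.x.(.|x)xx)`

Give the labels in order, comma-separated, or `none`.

i, iii

i → match
ii → no match — must start with "y"
iii → match
iv → no match — must start with "y"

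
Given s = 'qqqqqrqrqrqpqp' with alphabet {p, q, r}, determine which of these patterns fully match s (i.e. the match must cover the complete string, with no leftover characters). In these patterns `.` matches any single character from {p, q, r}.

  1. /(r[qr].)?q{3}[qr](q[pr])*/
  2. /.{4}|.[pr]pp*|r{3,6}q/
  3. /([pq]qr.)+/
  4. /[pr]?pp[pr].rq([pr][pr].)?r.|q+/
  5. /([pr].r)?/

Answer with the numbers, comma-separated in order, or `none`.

1

1 → match
2 → no match
3 → no match
4 → no match
5 → no match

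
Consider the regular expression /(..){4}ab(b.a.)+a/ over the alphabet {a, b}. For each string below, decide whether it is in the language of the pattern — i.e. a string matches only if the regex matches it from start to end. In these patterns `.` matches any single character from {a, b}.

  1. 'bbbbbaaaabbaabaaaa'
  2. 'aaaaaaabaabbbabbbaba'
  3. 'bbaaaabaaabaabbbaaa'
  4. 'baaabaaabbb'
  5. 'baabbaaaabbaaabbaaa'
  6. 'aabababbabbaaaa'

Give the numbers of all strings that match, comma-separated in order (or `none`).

1 → no match
2 → no match
3 → no match
4 → no match — must end with 'a'
5 → match
6 → match

5, 6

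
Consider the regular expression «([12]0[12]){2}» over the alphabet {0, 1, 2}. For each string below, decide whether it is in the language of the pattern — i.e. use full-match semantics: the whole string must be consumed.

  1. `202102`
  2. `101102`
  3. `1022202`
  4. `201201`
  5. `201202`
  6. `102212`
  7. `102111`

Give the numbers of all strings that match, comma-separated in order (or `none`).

1 → match
2 → match
3 → no match
4 → match
5 → match
6 → no match
7 → no match

1, 2, 4, 5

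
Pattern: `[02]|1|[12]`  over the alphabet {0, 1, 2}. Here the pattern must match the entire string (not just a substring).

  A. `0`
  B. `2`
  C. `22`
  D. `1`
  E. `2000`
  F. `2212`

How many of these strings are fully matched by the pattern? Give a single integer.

A. `0` → match
B. `2` → match
C. `22` → no match
D. `1` → match
E. `2000` → no match
F. `2212` → no match
Total matched: 3

3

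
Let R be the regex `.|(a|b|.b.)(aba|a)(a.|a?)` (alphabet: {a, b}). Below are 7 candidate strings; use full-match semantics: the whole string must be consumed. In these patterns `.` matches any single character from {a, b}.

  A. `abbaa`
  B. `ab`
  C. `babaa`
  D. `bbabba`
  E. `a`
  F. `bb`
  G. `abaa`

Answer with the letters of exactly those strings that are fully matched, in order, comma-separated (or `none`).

A → match
B → no match
C → match
D → no match
E → match
F → no match
G → match

A, C, E, G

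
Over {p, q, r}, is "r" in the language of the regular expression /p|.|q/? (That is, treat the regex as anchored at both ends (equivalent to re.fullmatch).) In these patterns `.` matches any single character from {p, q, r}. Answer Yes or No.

Yes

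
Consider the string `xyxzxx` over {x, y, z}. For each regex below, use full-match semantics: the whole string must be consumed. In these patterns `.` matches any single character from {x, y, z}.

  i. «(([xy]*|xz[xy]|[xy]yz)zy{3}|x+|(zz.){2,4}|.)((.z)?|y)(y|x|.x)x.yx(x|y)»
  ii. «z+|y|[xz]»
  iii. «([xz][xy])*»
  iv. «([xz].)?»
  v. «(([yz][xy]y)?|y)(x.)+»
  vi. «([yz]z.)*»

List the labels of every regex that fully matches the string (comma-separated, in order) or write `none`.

i → no match
ii → no match
iii → no match
iv → no match
v → match
vi → no match

v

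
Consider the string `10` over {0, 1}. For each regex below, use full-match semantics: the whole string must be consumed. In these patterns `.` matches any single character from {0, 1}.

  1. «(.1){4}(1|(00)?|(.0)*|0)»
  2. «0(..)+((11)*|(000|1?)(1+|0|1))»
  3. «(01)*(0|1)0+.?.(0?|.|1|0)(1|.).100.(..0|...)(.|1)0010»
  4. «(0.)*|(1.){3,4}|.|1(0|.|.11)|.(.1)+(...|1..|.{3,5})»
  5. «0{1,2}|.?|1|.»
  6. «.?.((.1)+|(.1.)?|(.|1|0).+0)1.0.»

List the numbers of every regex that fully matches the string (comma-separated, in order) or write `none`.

1 → no match
2 → no match — must start with `0`
3 → no match — must end with `0010`
4 → match
5 → no match
6 → no match

4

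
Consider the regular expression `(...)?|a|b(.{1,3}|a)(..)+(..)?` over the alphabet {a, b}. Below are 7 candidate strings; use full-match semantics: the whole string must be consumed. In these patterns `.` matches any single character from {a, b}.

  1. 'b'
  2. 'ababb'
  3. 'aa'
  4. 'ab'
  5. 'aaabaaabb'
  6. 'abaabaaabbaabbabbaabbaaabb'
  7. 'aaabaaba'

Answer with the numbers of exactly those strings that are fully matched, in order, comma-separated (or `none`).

1 → no match
2 → no match
3 → no match
4 → no match
5 → no match
6 → no match
7 → no match

none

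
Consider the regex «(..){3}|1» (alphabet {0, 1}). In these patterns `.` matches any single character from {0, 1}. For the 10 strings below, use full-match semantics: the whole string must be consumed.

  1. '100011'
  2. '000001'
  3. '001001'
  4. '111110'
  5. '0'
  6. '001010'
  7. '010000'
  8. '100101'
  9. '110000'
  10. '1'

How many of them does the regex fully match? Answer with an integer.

9

1 → match
2 → match
3 → match
4 → match
5 → no match
6 → match
7 → match
8 → match
9 → match
10 → match
Total matched: 9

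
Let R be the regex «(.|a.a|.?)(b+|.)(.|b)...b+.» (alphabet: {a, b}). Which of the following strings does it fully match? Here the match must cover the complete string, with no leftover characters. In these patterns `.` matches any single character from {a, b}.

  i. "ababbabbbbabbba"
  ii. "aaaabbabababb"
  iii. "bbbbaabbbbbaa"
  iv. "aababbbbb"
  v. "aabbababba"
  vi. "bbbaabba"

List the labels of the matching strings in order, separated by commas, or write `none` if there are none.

iv, vi

i → no match
ii → no match
iii → no match
iv → match
v → no match
vi → match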